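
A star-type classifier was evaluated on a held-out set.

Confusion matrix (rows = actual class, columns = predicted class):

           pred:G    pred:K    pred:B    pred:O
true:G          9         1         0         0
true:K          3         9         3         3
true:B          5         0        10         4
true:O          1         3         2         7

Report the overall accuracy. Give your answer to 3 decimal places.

0.583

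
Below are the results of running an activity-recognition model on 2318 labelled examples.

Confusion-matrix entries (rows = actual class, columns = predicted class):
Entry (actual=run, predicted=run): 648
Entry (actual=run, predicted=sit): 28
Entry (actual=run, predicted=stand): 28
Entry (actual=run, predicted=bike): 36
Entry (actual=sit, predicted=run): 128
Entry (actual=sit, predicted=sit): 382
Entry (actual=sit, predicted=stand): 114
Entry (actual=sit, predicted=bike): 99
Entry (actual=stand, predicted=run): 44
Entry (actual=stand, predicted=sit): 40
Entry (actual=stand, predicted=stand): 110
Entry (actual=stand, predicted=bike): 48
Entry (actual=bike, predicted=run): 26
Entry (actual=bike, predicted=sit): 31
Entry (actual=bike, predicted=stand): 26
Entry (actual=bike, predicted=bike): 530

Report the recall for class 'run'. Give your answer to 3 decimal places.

Take TP from the diagonal, FP from the rest of the 'run' prediction marginal, FN from the rest of the 'run' actual marginal.
recall = TP/(TP+FN).
run: TP=648, FN=28+28+36=92 → 648/740 = 0.8757

0.876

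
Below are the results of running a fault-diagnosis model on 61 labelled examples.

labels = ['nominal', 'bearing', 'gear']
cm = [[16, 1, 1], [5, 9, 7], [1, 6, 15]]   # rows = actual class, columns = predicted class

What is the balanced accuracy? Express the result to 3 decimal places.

0.666

Balanced accuracy = mean of per-class recall.
  nominal: recall = 16/18 = 0.8889
  bearing: recall = 9/21 = 0.4286
  gear: recall = 15/22 = 0.6818
Mean = (0.8889 + 0.4286 + 0.6818) / 3 = 0.666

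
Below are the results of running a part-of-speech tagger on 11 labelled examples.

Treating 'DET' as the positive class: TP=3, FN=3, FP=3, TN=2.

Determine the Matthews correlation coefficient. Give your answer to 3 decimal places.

MCC = (TP·TN − FP·FN) / √((TP+FP)(TP+FN)(TN+FP)(TN+FN))
Numerator = 3·2 − 3·3 = -3
Denominator = √(6·6·5·5) = √900 = 30.0000
MCC = -3 / 30.0000 = -0.100

-0.100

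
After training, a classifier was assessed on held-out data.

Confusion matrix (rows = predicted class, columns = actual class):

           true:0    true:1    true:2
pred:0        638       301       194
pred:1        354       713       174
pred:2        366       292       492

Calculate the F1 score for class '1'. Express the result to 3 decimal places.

Treat '1' as positive and all other classes as negative.
F1 score = 2·TP/(2·TP+FP+FN).
1: TP=713, FP=354+174=528, FN=301+292=593 → 1426/2547 = 0.5599

0.560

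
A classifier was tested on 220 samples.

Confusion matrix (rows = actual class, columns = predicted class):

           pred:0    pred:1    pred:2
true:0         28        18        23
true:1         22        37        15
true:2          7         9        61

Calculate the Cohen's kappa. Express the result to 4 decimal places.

0.3559

Observed agreement pₒ = trace/N = 126/220 = 0.57273
Expected agreement pₑ = Σ (rowᵢ·colᵢ)/N² = (69·57 + 74·64 + 77·99)/220² = 0.33661
κ = (pₒ − pₑ)/(1 − pₑ) = (0.57273 − 0.33661)/(1 − 0.33661) = 0.3559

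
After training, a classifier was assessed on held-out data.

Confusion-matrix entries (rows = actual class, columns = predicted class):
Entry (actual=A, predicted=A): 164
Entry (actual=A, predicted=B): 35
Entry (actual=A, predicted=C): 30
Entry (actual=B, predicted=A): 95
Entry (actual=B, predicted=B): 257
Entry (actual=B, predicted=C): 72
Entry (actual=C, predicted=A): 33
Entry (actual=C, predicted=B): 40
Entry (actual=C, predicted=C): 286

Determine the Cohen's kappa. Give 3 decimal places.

0.544

Observed agreement pₒ = trace/N = 707/1012 = 0.6986
Expected agreement pₑ = Σ (rowᵢ·colᵢ)/N² = (229·292 + 424·332 + 359·388)/1012² = 0.3387
κ = (pₒ − pₑ)/(1 − pₑ) = (0.6986 − 0.3387)/(1 − 0.3387) = 0.544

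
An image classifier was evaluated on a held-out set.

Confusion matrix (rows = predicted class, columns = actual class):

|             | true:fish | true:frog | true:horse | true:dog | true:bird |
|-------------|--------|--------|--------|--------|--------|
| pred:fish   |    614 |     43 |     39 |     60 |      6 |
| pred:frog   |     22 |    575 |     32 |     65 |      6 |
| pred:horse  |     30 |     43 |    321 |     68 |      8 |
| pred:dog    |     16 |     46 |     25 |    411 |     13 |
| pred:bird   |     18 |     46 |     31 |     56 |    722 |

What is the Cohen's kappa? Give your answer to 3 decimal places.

0.744

Observed agreement pₒ = trace/N = 2643/3316 = 0.7970
Expected agreement pₑ = Σ (rowᵢ·colᵢ)/N² = (700·762 + 753·700 + 448·470 + 660·511 + 755·873)/3316² = 0.2062
κ = (pₒ − pₑ)/(1 − pₑ) = (0.7970 − 0.2062)/(1 − 0.2062) = 0.744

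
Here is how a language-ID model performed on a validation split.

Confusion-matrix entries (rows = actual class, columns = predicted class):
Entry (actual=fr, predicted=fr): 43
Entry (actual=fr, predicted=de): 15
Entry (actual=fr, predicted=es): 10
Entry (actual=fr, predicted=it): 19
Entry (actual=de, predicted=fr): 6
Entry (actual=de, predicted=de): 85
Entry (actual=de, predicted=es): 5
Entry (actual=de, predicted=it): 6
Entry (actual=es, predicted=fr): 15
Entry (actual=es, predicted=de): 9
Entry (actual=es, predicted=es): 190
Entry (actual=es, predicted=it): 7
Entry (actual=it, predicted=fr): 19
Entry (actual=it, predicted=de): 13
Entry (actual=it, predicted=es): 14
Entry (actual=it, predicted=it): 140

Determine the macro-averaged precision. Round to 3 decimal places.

Per-class precision (TP/(TP+FP)):
  fr: TP=43, FP=6+15+19=40 → 43/83 = 0.5181
  de: TP=85, FP=15+9+13=37 → 85/122 = 0.6967
  es: TP=190, FP=10+5+14=29 → 190/219 = 0.8676
  it: TP=140, FP=19+6+7=32 → 140/172 = 0.8140
Macro-precision = mean = (0.5181 + 0.6967 + 0.8676 + 0.8140) / 4 = 0.724

0.724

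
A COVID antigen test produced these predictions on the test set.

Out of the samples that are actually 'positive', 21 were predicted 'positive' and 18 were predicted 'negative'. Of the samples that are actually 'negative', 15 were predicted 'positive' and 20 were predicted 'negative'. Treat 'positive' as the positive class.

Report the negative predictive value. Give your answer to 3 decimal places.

0.526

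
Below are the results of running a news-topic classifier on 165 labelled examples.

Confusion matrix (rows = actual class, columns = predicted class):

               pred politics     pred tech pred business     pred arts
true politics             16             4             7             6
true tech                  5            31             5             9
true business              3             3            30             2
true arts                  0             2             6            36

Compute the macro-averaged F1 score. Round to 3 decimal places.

0.673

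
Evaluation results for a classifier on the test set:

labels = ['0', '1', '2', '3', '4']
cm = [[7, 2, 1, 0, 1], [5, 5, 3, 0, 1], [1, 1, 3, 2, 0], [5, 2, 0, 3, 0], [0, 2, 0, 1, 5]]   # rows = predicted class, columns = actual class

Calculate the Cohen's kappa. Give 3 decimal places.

0.314

Observed agreement pₒ = trace/N = 23/50 = 0.4600
Expected agreement pₑ = Σ (rowᵢ·colᵢ)/N² = (18·11 + 12·14 + 7·7 + 6·10 + 7·8)/50² = 0.2124
κ = (pₒ − pₑ)/(1 − pₑ) = (0.4600 − 0.2124)/(1 − 0.2124) = 0.314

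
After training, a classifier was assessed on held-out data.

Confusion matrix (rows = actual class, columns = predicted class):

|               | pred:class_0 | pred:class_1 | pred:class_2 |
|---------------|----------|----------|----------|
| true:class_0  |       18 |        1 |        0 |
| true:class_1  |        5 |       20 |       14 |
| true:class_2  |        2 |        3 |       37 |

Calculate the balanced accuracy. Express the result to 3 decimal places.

0.780

Balanced accuracy = mean of per-class recall.
  class_0: recall = 18/19 = 0.9474
  class_1: recall = 20/39 = 0.5128
  class_2: recall = 37/42 = 0.8810
Mean = (0.9474 + 0.5128 + 0.8810) / 3 = 0.780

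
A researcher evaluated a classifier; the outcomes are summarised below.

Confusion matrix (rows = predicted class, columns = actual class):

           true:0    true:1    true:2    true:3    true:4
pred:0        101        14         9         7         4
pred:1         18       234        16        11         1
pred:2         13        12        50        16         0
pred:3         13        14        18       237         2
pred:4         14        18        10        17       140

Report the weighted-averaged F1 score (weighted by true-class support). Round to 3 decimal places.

0.767

Per-class F1 score (2·TP/(2·TP+FP+FN)):
  0: TP=101, FP=14+9+7+4=34, FN=18+13+13+14=58 → 202/294 = 0.6871
  1: TP=234, FP=18+16+11+1=46, FN=14+12+14+18=58 → 468/572 = 0.8182
  2: TP=50, FP=13+12+16+0=41, FN=9+16+18+10=53 → 100/194 = 0.5155
  3: TP=237, FP=13+14+18+2=47, FN=7+11+16+17=51 → 474/572 = 0.8287
  4: TP=140, FP=14+18+10+17=59, FN=4+1+0+2=7 → 280/346 = 0.8092
Weighted-F1 score = Σ (supportᵢ/N)·F1 scoreᵢ with N=989: (159/989)·0.6871 + (292/989)·0.8182 + (103/989)·0.5155 + (288/989)·0.8287 + (147/989)·0.8092 = 0.767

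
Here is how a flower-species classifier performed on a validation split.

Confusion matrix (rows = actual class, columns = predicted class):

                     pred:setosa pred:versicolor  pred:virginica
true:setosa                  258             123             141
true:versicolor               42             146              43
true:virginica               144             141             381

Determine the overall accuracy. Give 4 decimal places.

Accuracy = trace / total = (258+146+381=785) / 1419 = 785/1419 = 0.5532

0.5532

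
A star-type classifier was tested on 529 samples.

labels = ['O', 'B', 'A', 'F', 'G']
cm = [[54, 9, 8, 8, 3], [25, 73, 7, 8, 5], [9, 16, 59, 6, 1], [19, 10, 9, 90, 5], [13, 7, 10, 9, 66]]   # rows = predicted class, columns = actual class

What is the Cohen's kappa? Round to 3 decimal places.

Observed agreement pₒ = trace/N = 342/529 = 0.6465
Expected agreement pₑ = Σ (rowᵢ·colᵢ)/N² = (120·82 + 115·118 + 93·91 + 121·133 + 80·105)/529² = 0.2014
κ = (pₒ − pₑ)/(1 − pₑ) = (0.6465 − 0.2014)/(1 − 0.2014) = 0.557

0.557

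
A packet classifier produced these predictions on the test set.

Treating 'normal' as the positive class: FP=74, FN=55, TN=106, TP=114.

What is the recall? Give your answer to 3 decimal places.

0.675

Recall = TP/(TP+FN) = 114/(114+55) = 114/169 = 0.675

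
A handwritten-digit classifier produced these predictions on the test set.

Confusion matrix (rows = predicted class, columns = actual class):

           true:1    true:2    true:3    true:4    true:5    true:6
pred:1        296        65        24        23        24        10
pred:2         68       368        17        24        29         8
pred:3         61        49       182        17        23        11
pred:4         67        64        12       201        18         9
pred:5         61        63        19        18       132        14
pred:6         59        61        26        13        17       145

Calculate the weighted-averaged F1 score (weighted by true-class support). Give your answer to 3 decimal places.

0.578

Per-class F1 score (2·TP/(2·TP+FP+FN)):
  1: TP=296, FP=65+24+23+24+10=146, FN=68+61+67+61+59=316 → 592/1054 = 0.5617
  2: TP=368, FP=68+17+24+29+8=146, FN=65+49+64+63+61=302 → 736/1184 = 0.6216
  3: TP=182, FP=61+49+17+23+11=161, FN=24+17+12+19+26=98 → 364/623 = 0.5843
  4: TP=201, FP=67+64+12+18+9=170, FN=23+24+17+18+13=95 → 402/667 = 0.6027
  5: TP=132, FP=61+63+19+18+14=175, FN=24+29+23+18+17=111 → 264/550 = 0.4800
  6: TP=145, FP=59+61+26+13+17=176, FN=10+8+11+9+14=52 → 290/518 = 0.5598
Weighted-F1 score = Σ (supportᵢ/N)·F1 scoreᵢ with N=2298: (612/2298)·0.5617 + (670/2298)·0.6216 + (280/2298)·0.5843 + (296/2298)·0.6027 + (243/2298)·0.4800 + (197/2298)·0.5598 = 0.578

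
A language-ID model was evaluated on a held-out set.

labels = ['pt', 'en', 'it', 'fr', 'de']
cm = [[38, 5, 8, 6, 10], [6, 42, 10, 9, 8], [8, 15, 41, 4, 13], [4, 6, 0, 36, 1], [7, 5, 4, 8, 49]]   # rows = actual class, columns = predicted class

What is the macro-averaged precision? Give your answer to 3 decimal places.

Per-class precision (TP/(TP+FP)):
  pt: TP=38, FP=6+8+4+7=25 → 38/63 = 0.6032
  en: TP=42, FP=5+15+6+5=31 → 42/73 = 0.5753
  it: TP=41, FP=8+10+0+4=22 → 41/63 = 0.6508
  fr: TP=36, FP=6+9+4+8=27 → 36/63 = 0.5714
  de: TP=49, FP=10+8+13+1=32 → 49/81 = 0.6049
Macro-precision = mean = (0.6032 + 0.5753 + 0.6508 + 0.5714 + 0.6049) / 5 = 0.601

0.601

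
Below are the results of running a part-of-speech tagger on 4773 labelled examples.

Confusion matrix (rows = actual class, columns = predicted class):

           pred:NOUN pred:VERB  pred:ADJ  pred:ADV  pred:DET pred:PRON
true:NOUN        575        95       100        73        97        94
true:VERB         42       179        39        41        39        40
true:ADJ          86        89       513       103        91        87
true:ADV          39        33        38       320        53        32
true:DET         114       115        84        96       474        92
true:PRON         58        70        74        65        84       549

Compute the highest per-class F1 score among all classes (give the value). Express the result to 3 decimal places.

0.612

Per-class F1 score (2·TP/(2·TP+FP+FN)):
  NOUN: TP=575, FP=42+86+39+114+58=339, FN=95+100+73+97+94=459 → 1150/1948 = 0.5903
  VERB: TP=179, FP=95+89+33+115+70=402, FN=42+39+41+39+40=201 → 358/961 = 0.3725
  ADJ: TP=513, FP=100+39+38+84+74=335, FN=86+89+103+91+87=456 → 1026/1817 = 0.5647
  ADV: TP=320, FP=73+41+103+96+65=378, FN=39+33+38+53+32=195 → 640/1213 = 0.5276
  DET: TP=474, FP=97+39+91+53+84=364, FN=114+115+84+96+92=501 → 948/1813 = 0.5229
  PRON: TP=549, FP=94+40+87+32+92=345, FN=58+70+74+65+84=351 → 1098/1794 = 0.6120
Highest is class 'PRON' with F1 score = 0.612.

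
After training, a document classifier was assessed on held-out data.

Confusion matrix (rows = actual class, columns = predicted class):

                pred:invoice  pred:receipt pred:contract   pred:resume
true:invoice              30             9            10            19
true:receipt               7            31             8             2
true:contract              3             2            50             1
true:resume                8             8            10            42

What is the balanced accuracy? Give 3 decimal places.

0.649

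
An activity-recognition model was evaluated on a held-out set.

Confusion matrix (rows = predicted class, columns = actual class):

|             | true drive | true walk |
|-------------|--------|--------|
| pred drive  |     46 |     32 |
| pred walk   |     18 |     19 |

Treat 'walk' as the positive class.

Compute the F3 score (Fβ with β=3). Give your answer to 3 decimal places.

0.383

Fβ = (1+β²)·TP / ((1+β²)·TP + β²·FN + FP), with β²=9
= 10·19 / (10·19 + 9·32 + 18) = 0.383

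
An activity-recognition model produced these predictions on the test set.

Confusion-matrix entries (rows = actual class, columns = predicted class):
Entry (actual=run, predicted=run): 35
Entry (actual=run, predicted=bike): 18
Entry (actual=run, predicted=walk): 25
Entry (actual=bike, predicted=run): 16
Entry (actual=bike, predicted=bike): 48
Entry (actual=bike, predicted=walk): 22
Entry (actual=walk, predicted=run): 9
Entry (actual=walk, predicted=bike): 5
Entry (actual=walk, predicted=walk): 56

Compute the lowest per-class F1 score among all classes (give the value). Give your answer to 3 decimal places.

Per-class F1 score (2·TP/(2·TP+FP+FN)):
  run: TP=35, FP=16+9=25, FN=18+25=43 → 70/138 = 0.5072
  bike: TP=48, FP=18+5=23, FN=16+22=38 → 96/157 = 0.6115
  walk: TP=56, FP=25+22=47, FN=9+5=14 → 112/173 = 0.6474
Lowest is class 'run' with F1 score = 0.507.

0.507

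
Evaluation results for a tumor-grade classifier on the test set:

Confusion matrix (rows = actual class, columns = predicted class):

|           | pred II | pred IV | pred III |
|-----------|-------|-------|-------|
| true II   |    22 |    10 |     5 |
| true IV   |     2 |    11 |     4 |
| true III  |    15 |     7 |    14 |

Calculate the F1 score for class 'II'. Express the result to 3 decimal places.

0.579

Take TP from the diagonal, FP from the rest of the 'II' prediction marginal, FN from the rest of the 'II' actual marginal.
F1 score = 2·TP/(2·TP+FP+FN).
II: TP=22, FP=2+15=17, FN=10+5=15 → 44/76 = 0.5789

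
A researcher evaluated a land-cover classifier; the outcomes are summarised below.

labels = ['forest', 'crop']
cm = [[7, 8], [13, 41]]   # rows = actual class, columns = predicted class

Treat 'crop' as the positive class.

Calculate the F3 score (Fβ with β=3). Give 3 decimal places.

Fβ = (1+β²)·TP / ((1+β²)·TP + β²·FN + FP), with β²=9
= 10·41 / (10·41 + 9·13 + 8) = 0.766

0.766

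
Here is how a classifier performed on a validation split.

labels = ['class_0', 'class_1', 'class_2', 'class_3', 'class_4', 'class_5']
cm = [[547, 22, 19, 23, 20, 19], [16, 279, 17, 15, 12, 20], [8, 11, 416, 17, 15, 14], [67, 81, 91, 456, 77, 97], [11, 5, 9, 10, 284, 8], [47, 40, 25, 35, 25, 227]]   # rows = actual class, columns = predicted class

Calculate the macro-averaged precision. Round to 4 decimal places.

Per-class precision (TP/(TP+FP)):
  class_0: TP=547, FP=16+8+67+11+47=149 → 547/696 = 0.78592
  class_1: TP=279, FP=22+11+81+5+40=159 → 279/438 = 0.63699
  class_2: TP=416, FP=19+17+91+9+25=161 → 416/577 = 0.72097
  class_3: TP=456, FP=23+15+17+10+35=100 → 456/556 = 0.82014
  class_4: TP=284, FP=20+12+15+77+25=149 → 284/433 = 0.65589
  class_5: TP=227, FP=19+20+14+97+8=158 → 227/385 = 0.58961
Macro-precision = mean = (0.78592 + 0.63699 + 0.72097 + 0.82014 + 0.65589 + 0.58961) / 6 = 0.7016

0.7016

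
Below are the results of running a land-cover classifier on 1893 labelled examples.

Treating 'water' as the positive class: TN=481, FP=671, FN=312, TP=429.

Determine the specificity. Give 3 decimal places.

0.418

Specificity = TN/(TN+FP) = 481/(481+671) = 0.418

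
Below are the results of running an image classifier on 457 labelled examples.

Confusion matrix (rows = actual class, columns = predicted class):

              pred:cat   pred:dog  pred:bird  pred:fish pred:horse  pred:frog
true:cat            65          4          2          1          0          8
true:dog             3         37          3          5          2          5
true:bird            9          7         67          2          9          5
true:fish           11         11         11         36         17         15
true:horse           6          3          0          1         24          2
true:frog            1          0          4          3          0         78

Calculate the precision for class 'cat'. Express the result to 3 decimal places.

0.684

Treat 'cat' as positive and all other classes as negative.
precision = TP/(TP+FP).
cat: TP=65, FP=3+9+11+6+1=30 → 65/95 = 0.6842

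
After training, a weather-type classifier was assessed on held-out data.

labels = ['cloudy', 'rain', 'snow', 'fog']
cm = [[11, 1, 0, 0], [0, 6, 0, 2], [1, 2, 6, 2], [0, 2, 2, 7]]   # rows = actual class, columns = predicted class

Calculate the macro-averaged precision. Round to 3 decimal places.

0.712

Per-class precision (TP/(TP+FP)):
  cloudy: TP=11, FP=0+1+0=1 → 11/12 = 0.9167
  rain: TP=6, FP=1+2+2=5 → 6/11 = 0.5455
  snow: TP=6, FP=0+0+2=2 → 6/8 = 0.7500
  fog: TP=7, FP=0+2+2=4 → 7/11 = 0.6364
Macro-precision = mean = (0.9167 + 0.5455 + 0.7500 + 0.6364) / 4 = 0.712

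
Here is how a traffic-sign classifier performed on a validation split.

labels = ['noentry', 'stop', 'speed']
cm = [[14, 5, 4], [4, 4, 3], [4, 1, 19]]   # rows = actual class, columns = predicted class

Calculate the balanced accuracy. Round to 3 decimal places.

Balanced accuracy = mean of per-class recall.
  noentry: recall = 14/23 = 0.6087
  stop: recall = 4/11 = 0.3636
  speed: recall = 19/24 = 0.7917
Mean = (0.6087 + 0.3636 + 0.7917) / 3 = 0.588

0.588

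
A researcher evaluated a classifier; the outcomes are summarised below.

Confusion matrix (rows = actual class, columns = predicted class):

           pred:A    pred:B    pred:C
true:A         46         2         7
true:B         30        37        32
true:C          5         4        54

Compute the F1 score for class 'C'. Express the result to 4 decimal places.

Take TP from the diagonal, FP from the rest of the 'C' prediction marginal, FN from the rest of the 'C' actual marginal.
F1 score = 2·TP/(2·TP+FP+FN).
C: TP=54, FP=7+32=39, FN=5+4=9 → 108/156 = 0.69231

0.6923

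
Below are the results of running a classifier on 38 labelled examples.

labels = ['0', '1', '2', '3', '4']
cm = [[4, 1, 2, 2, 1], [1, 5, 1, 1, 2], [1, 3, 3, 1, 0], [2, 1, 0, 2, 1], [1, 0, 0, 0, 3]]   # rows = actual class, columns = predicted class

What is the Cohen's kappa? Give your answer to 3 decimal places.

0.301

Observed agreement pₒ = trace/N = 17/38 = 0.4474
Expected agreement pₑ = Σ (rowᵢ·colᵢ)/N² = (10·9 + 10·10 + 8·6 + 6·6 + 4·7)/38² = 0.2091
κ = (pₒ − pₑ)/(1 − pₑ) = (0.4474 − 0.2091)/(1 − 0.2091) = 0.301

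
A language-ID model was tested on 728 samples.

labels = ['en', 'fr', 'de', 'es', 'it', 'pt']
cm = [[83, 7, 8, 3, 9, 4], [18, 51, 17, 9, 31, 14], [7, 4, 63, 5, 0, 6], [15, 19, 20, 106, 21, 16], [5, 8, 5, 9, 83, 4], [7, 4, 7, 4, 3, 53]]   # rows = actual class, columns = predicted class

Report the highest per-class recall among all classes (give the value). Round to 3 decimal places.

0.741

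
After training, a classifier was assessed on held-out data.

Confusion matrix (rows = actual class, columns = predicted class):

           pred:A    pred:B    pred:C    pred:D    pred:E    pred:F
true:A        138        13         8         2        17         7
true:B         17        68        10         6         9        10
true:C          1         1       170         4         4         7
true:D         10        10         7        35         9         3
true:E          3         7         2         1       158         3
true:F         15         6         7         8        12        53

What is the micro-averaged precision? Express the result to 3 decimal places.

Micro-averaging pools counts across classes: ΣTP=622, ΣFP=219, ΣFN=219.
Micro-precision = TP/(TP+FP) on pooled counts = 0.740 (equals overall accuracy in single-label multiclass).

0.740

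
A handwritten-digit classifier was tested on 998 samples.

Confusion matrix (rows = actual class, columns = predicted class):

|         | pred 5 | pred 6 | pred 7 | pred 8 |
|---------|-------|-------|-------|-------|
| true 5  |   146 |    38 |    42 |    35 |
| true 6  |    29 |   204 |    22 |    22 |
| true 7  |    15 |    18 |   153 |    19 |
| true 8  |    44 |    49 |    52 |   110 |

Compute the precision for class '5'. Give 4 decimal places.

One-vs-rest for '5': TP = diagonal; FP = other classes predicted '5'; FN = '5' predicted as other.
precision = TP/(TP+FP).
5: TP=146, FP=29+15+44=88 → 146/234 = 0.62393

0.6239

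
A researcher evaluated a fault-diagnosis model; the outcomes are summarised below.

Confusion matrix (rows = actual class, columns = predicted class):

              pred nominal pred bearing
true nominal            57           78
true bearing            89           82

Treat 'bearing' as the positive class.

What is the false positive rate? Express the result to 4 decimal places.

0.5778

FPR = FP/(FP+TN) = 78/(78+57) = 0.5778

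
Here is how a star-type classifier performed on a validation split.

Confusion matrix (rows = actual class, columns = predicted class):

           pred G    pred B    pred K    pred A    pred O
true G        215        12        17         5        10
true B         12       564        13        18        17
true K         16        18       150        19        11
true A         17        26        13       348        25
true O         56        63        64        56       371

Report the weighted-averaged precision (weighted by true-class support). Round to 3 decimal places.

Per-class precision (TP/(TP+FP)):
  G: TP=215, FP=12+16+17+56=101 → 215/316 = 0.6804
  B: TP=564, FP=12+18+26+63=119 → 564/683 = 0.8258
  K: TP=150, FP=17+13+13+64=107 → 150/257 = 0.5837
  A: TP=348, FP=5+18+19+56=98 → 348/446 = 0.7803
  O: TP=371, FP=10+17+11+25=63 → 371/434 = 0.8548
Weighted-precision = Σ (supportᵢ/N)·precisionᵢ with N=2136: (259/2136)·0.6804 + (624/2136)·0.8258 + (214/2136)·0.5837 + (429/2136)·0.7803 + (610/2136)·0.8548 = 0.783

0.783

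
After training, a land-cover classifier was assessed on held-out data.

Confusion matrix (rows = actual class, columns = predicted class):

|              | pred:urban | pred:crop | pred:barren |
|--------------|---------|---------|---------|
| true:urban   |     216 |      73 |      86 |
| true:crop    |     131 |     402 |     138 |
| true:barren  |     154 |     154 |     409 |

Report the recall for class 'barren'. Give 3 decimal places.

Treat 'barren' as positive and all other classes as negative.
recall = TP/(TP+FN).
barren: TP=409, FN=154+154=308 → 409/717 = 0.5704

0.570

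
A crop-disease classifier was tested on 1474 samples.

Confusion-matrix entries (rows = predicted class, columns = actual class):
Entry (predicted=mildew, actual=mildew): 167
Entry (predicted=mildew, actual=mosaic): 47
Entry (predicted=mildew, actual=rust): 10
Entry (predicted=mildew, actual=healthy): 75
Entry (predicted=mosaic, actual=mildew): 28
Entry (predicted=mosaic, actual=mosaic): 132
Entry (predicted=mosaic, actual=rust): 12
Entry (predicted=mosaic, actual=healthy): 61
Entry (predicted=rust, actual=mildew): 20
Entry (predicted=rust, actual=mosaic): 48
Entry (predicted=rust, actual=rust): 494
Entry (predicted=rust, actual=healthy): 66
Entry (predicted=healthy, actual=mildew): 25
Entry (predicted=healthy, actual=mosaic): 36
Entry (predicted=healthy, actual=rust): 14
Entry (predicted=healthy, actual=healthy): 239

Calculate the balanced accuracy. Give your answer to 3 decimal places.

Balanced accuracy = mean of per-class recall.
  mildew: recall = 167/240 = 0.6958
  mosaic: recall = 132/263 = 0.5019
  rust: recall = 494/530 = 0.9321
  healthy: recall = 239/441 = 0.5420
Mean = (0.6958 + 0.5019 + 0.9321 + 0.5420) / 4 = 0.668

0.668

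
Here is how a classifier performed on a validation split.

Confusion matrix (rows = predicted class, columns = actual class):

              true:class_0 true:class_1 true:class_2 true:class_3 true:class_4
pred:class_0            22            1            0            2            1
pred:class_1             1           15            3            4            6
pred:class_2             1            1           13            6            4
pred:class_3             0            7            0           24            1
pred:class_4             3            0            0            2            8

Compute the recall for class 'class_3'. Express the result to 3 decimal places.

Treat 'class_3' as positive and all other classes as negative.
recall = TP/(TP+FN).
class_3: TP=24, FN=2+4+6+2=14 → 24/38 = 0.6316

0.632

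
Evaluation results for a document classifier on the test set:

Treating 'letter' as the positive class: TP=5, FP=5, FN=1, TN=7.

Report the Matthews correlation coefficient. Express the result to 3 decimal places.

MCC = (TP·TN − FP·FN) / √((TP+FP)(TP+FN)(TN+FP)(TN+FN))
Numerator = 5·7 − 5·1 = 30
Denominator = √(10·6·12·8) = √5760 = 75.8947
MCC = 30 / 75.8947 = 0.395

0.395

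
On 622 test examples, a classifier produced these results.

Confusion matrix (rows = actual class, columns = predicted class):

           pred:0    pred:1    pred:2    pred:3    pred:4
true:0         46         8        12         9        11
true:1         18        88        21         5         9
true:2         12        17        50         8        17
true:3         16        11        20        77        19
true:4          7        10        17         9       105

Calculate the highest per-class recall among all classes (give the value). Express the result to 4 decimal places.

Per-class recall (TP/(TP+FN)):
  0: TP=46, FN=8+12+9+11=40 → 46/86 = 0.53488
  1: TP=88, FN=18+21+5+9=53 → 88/141 = 0.62411
  2: TP=50, FN=12+17+8+17=54 → 50/104 = 0.48077
  3: TP=77, FN=16+11+20+19=66 → 77/143 = 0.53846
  4: TP=105, FN=7+10+17+9=43 → 105/148 = 0.70946
Highest is class '4' with recall = 0.7095.

0.7095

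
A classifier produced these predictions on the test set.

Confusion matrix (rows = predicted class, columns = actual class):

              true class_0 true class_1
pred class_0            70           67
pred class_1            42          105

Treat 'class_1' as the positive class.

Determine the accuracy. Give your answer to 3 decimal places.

0.616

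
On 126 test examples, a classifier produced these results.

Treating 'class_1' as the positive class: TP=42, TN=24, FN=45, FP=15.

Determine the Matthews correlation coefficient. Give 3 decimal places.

0.091

MCC = (TP·TN − FP·FN) / √((TP+FP)(TP+FN)(TN+FP)(TN+FN))
Numerator = 42·24 − 15·45 = 333
Denominator = √(57·87·39·69) = √13344669 = 3653.0356
MCC = 333 / 3653.0356 = 0.091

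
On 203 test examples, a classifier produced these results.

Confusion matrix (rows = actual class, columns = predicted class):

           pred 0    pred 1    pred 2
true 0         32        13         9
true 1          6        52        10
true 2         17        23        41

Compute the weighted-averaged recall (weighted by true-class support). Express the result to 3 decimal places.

0.616

Per-class recall (TP/(TP+FN)):
  0: TP=32, FN=13+9=22 → 32/54 = 0.5926
  1: TP=52, FN=6+10=16 → 52/68 = 0.7647
  2: TP=41, FN=17+23=40 → 41/81 = 0.5062
Weighted-recall = Σ (supportᵢ/N)·recallᵢ with N=203: (54/203)·0.5926 + (68/203)·0.7647 + (81/203)·0.5062 = 0.616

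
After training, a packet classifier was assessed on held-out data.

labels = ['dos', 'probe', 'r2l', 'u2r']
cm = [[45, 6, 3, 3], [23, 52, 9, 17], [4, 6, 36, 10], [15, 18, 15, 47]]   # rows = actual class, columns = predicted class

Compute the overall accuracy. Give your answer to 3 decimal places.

0.583

Accuracy = trace / total = (45+52+36+47=180) / 309 = 180/309 = 0.583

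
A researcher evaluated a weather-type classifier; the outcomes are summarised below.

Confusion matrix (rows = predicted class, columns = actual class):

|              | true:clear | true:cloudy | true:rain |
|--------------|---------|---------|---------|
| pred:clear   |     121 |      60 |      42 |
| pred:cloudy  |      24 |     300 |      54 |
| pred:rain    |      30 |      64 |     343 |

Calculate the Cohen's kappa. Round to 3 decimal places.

Observed agreement pₒ = trace/N = 764/1038 = 0.7360
Expected agreement pₑ = Σ (rowᵢ·colᵢ)/N² = (175·223 + 424·378 + 439·437)/1038² = 0.3630
κ = (pₒ − pₑ)/(1 − pₑ) = (0.7360 − 0.3630)/(1 − 0.3630) = 0.586

0.586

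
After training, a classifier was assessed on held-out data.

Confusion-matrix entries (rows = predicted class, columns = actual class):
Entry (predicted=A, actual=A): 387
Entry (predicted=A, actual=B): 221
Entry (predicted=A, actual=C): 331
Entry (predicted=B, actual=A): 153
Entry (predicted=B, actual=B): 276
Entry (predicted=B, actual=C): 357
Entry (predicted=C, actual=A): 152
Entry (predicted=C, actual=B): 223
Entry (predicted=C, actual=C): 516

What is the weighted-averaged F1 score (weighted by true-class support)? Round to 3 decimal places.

Per-class F1 score (2·TP/(2·TP+FP+FN)):
  A: TP=387, FP=221+331=552, FN=153+152=305 → 774/1631 = 0.4746
  B: TP=276, FP=153+357=510, FN=221+223=444 → 552/1506 = 0.3665
  C: TP=516, FP=152+223=375, FN=331+357=688 → 1032/2095 = 0.4926
Weighted-F1 score = Σ (supportᵢ/N)·F1 scoreᵢ with N=2616: (692/2616)·0.4746 + (720/2616)·0.3665 + (1204/2616)·0.4926 = 0.453

0.453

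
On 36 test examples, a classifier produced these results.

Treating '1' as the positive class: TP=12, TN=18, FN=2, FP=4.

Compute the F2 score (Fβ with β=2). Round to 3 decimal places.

0.833

Fβ = (1+β²)·TP / ((1+β²)·TP + β²·FN + FP), with β²=4
= 5·12 / (5·12 + 4·2 + 4) = 0.833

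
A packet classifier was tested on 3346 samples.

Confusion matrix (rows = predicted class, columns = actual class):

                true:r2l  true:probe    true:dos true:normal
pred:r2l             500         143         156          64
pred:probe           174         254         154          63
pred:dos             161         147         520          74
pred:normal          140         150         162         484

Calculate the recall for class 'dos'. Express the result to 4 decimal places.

One-vs-rest for 'dos': TP = diagonal; FP = other classes predicted 'dos'; FN = 'dos' predicted as other.
recall = TP/(TP+FN).
dos: TP=520, FN=156+154+162=472 → 520/992 = 0.52419

0.5242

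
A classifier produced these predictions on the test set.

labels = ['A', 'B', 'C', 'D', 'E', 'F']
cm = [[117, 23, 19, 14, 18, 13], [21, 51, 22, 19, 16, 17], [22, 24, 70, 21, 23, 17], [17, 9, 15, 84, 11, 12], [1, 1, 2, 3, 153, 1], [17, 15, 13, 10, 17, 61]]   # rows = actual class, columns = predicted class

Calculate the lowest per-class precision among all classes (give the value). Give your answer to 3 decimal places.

Per-class precision (TP/(TP+FP)):
  A: TP=117, FP=21+22+17+1+17=78 → 117/195 = 0.6000
  B: TP=51, FP=23+24+9+1+15=72 → 51/123 = 0.4146
  C: TP=70, FP=19+22+15+2+13=71 → 70/141 = 0.4965
  D: TP=84, FP=14+19+21+3+10=67 → 84/151 = 0.5563
  E: TP=153, FP=18+16+23+11+17=85 → 153/238 = 0.6429
  F: TP=61, FP=13+17+17+12+1=60 → 61/121 = 0.5041
Lowest is class 'B' with precision = 0.415.

0.415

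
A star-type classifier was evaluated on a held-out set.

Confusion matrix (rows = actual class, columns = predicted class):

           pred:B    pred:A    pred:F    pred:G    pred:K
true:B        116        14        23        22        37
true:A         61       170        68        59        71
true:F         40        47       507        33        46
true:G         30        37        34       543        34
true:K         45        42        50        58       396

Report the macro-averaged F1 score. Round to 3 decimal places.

Per-class F1 score (2·TP/(2·TP+FP+FN)):
  B: TP=116, FP=61+40+30+45=176, FN=14+23+22+37=96 → 232/504 = 0.4603
  A: TP=170, FP=14+47+37+42=140, FN=61+68+59+71=259 → 340/739 = 0.4601
  F: TP=507, FP=23+68+34+50=175, FN=40+47+33+46=166 → 1014/1355 = 0.7483
  G: TP=543, FP=22+59+33+58=172, FN=30+37+34+34=135 → 1086/1393 = 0.7796
  K: TP=396, FP=37+71+46+34=188, FN=45+42+50+58=195 → 792/1175 = 0.6740
Macro-F1 score = mean = (0.4603 + 0.4601 + 0.7483 + 0.7796 + 0.6740) / 5 = 0.624

0.624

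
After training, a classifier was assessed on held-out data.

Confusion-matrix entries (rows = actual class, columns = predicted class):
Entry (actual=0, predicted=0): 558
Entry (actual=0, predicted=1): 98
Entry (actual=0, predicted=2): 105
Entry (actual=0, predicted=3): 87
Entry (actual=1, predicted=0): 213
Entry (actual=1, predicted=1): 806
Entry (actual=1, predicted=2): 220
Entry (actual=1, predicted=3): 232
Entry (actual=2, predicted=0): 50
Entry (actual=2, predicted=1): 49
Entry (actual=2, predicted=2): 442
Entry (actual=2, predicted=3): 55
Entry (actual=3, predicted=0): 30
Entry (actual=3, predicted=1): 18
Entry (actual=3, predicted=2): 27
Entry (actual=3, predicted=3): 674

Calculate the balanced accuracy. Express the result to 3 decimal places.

0.712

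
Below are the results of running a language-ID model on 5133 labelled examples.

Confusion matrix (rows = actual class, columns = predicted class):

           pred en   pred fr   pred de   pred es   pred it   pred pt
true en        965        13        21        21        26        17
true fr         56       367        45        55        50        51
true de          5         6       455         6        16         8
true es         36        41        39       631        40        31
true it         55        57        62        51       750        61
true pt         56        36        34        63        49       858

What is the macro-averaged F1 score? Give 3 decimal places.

0.772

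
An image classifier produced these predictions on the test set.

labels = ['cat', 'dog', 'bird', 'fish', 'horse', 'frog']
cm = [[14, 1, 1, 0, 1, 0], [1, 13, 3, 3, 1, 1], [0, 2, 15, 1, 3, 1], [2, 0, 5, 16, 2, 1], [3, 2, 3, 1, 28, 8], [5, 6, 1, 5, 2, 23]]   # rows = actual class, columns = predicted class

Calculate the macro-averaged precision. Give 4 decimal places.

Per-class precision (TP/(TP+FP)):
  cat: TP=14, FP=1+0+2+3+5=11 → 14/25 = 0.56000
  dog: TP=13, FP=1+2+0+2+6=11 → 13/24 = 0.54167
  bird: TP=15, FP=1+3+5+3+1=13 → 15/28 = 0.53571
  fish: TP=16, FP=0+3+1+1+5=10 → 16/26 = 0.61538
  horse: TP=28, FP=1+1+3+2+2=9 → 28/37 = 0.75676
  frog: TP=23, FP=0+1+1+1+8=11 → 23/34 = 0.67647
Macro-precision = mean = (0.56000 + 0.54167 + 0.53571 + 0.61538 + 0.75676 + 0.67647) / 6 = 0.6143

0.6143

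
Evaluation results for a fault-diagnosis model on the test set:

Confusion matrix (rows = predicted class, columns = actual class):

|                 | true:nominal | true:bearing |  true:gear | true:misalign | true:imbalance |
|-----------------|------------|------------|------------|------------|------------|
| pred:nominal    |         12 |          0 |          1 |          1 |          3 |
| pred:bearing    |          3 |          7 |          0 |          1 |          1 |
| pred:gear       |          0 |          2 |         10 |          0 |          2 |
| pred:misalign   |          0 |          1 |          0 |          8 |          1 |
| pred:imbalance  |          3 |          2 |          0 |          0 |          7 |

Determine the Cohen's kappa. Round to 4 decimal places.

0.5929

Observed agreement pₒ = trace/N = 44/65 = 0.67692
Expected agreement pₑ = Σ (rowᵢ·colᵢ)/N² = (18·17 + 12·12 + 11·14 + 10·10 + 14·12)/65² = 0.20639
κ = (pₒ − pₑ)/(1 − pₑ) = (0.67692 − 0.20639)/(1 − 0.20639) = 0.5929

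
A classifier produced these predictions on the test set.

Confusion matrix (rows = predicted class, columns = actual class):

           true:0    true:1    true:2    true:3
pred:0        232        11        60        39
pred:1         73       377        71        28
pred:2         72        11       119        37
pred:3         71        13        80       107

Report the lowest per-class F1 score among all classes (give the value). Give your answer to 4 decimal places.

0.4183

Per-class F1 score (2·TP/(2·TP+FP+FN)):
  0: TP=232, FP=11+60+39=110, FN=73+72+71=216 → 464/790 = 0.58734
  1: TP=377, FP=73+71+28=172, FN=11+11+13=35 → 754/961 = 0.78460
  2: TP=119, FP=72+11+37=120, FN=60+71+80=211 → 238/569 = 0.41828
  3: TP=107, FP=71+13+80=164, FN=39+28+37=104 → 214/482 = 0.44398
Lowest is class '2' with F1 score = 0.4183.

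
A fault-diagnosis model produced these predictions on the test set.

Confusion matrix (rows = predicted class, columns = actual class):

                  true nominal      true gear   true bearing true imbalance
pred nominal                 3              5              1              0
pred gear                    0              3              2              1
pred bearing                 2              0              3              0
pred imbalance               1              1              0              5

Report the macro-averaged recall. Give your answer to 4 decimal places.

Per-class recall (TP/(TP+FN)):
  nominal: TP=3, FN=0+2+1=3 → 3/6 = 0.50000
  gear: TP=3, FN=5+0+1=6 → 3/9 = 0.33333
  bearing: TP=3, FN=1+2+0=3 → 3/6 = 0.50000
  imbalance: TP=5, FN=0+1+0=1 → 5/6 = 0.83333
Macro-recall = mean = (0.50000 + 0.33333 + 0.50000 + 0.83333) / 4 = 0.5417

0.5417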